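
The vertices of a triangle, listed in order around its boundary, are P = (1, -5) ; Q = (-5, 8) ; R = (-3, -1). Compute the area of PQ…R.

14

Apply the shoelace (surveyor's) formula: 2A = Σ (x_i·y_{i+1} − x_{i+1}·y_i), indices taken mod 3.
Cross-terms: -17, 29, 16  ⇒  Σ = 28
Area = |Σ|/2 = 14.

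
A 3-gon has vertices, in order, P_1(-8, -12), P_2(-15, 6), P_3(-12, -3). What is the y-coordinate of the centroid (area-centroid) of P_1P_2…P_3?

Apply the shoelace (surveyor's) formula. First the cross-terms c_i = x_i·y_{i+1} − x_{i+1}·y_i:
  -228, 117, 120  ⇒  2A = 9, A = 4.5.
Then Σ (y_i + y_{i+1})·c_i = -81, so ȳ = -81 / (6·4.5) = -3.

-3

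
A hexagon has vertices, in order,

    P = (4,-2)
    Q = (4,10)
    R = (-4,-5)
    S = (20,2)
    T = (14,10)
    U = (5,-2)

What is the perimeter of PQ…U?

|PQ| = √((0)² + (12)²) = √144 = 12
|QR| = √((-8)² + (-15)²) = √289 = 17
|RS| = √((24)² + (7)²) = √625 = 25
|ST| = √((-6)² + (8)²) = √100 = 10
|TU| = √((-9)² + (-12)²) = √225 = 15
|UP| = √((-1)² + (0)²) = √1 = 1
Perimeter = 12 + 17 + 25 + 10 + 15 + 1 = 80.

80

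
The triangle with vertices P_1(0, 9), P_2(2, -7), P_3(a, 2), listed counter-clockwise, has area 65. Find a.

9

Write out the shoelace sum; only the two edges meeting at P_3 involve a:
2·Area = [(2·2 − a·(-7)) + (a·9 − 0·2)] + -18
       = 16·a + -14 = 130
⇒ a = 9.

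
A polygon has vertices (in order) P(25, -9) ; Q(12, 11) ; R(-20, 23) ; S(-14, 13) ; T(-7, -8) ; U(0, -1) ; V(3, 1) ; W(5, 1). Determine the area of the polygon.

Apply the shoelace formula: 2A = Σ (x_i·y_{i+1} − x_{i+1}·y_i), indices taken mod 8.
P→Q: (25)(11) − (12)(-9) = 383
Q→R: (12)(23) − (-20)(11) = 496
R→S: (-20)(13) − (-14)(23) = 62
S→T: (-14)(-8) − (-7)(13) = 203
T→U: (-7)(-1) − (0)(-8) = 7
U→V: (0)(1) − (3)(-1) = 3
V→W: (3)(1) − (5)(1) = -2
W→P: (5)(-9) − (25)(1) = -70
Σ = 1082
Area = |Σ|/2 = 541.

541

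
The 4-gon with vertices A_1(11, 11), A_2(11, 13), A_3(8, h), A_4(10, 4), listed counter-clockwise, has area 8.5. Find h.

1

Write out the shoelace sum; only the two edges meeting at A_3 involve h:
2·Area = [(11·h − 8·13) + (8·4 − 10·h)] + 88
       = 1·h + 16 = 17
⇒ h = 1.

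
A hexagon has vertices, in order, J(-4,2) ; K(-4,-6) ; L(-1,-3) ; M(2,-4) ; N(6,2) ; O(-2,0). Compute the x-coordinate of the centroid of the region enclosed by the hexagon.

Apply Gauss's area formula. First the cross-terms c_i = x_i·y_{i+1} − x_{i+1}·y_i:
  32, 6, 10, 28, 4, -4  ⇒  2A = 76, A = 38.
Then Σ (x_i + x_{i+1})·c_i = -12, so x̄ = -12 / (6·38) = -1/19.

-1/19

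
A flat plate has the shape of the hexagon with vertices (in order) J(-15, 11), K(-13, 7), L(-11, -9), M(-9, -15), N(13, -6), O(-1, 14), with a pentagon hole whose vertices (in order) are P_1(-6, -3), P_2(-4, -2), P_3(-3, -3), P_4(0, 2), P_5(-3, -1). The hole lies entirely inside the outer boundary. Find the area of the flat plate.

465.5

Outer boundary:
Apply the surveyor's formula: 2A = Σ (x_i·y_{i+1} − x_{i+1}·y_i), indices taken mod 6.
Σ = (38) + (194) + (84) + (249) + (176) + (199) = 940
Area = |Σ|/2 = 470.
Hole:
Σ = (0) + (6) + (-6) + (6) + (3) = 9
Area = |Σ|/2 = 4.5.
Net area = 470 − 4.5 = 465.5.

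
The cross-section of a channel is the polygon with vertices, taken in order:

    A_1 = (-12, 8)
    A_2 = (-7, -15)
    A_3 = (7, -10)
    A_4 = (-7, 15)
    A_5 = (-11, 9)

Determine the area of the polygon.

Σ = (236) + (175) + (35) + (102) + (20) = 568
Area = |Σ|/2 = 284.

284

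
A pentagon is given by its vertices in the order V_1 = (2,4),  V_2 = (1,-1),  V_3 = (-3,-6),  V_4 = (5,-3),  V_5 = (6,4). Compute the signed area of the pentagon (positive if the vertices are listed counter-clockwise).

39

Σ = (-6) + (-9) + (39) + (38) + (16) = 78
Signed area = Σ/2 = 39 (positive ⇒ counter-clockwise traversal).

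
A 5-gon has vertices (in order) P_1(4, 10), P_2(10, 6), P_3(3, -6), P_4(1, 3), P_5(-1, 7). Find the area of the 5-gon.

83.5

Σ = (-76) + (-78) + (15) + (10) + (-38) = -167
Area = |Σ|/2 = 83.5.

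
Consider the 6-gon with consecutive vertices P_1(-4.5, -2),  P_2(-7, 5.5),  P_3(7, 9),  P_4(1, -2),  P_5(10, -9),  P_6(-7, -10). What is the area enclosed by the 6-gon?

173.125

Cross-terms: -38.75, -101.5, -23, 11, -163, -31  ⇒  Σ = -346.25
Area = |Σ|/2 = 173.125.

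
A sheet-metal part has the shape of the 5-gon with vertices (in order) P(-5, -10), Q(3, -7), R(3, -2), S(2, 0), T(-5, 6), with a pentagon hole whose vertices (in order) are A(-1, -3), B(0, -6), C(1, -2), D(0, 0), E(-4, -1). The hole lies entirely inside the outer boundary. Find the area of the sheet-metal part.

Outer boundary:
Apply Gauss's area formula: 2A = Σ (x_i·y_{i+1} − x_{i+1}·y_i), indices taken mod 5.
Cross-terms: 65, 15, 4, 12, 80  ⇒  Σ = 176
Area = |Σ|/2 = 88.
Hole:
Cross-terms: 6, 6, 0, 0, 11  ⇒  Σ = 23
Area = |Σ|/2 = 11.5.
Net area = 88 − 11.5 = 76.5.

76.5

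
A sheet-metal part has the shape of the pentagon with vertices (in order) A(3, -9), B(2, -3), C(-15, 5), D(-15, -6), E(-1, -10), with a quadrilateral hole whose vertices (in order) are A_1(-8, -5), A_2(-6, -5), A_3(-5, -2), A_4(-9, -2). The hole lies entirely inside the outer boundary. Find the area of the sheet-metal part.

152

Outer boundary:
Apply the shoelace formula: 2A = Σ (x_i·y_{i+1} − x_{i+1}·y_i), indices taken mod 5.
Σ = (9) + (-35) + (165) + (144) + (39) = 322
Area = |Σ|/2 = 161.
Hole:
Σ = (10) + (-13) + (-8) + (29) = 18
Area = |Σ|/2 = 9.
Net area = 161 − 9 = 152.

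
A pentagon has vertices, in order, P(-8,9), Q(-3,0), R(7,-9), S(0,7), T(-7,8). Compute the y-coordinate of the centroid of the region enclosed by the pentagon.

218/153

Apply the shoelace (surveyor's) formula. First the cross-terms c_i = x_i·y_{i+1} − x_{i+1}·y_i:
  27, 27, 49, 49, 1  ⇒  2A = 153, A = 76.5.
Then Σ (y_i + y_{i+1})·c_i = 654, so ȳ = 654 / (6·76.5) = 218/153.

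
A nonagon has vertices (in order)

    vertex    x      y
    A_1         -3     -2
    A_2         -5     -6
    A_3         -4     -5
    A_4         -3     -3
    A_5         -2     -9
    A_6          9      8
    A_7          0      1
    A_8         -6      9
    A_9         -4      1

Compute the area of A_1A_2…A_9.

Cross-terms: 8, 1, -3, 21, 65, 9, 6, 30, 11  ⇒  Σ = 148
Area = |Σ|/2 = 74.

74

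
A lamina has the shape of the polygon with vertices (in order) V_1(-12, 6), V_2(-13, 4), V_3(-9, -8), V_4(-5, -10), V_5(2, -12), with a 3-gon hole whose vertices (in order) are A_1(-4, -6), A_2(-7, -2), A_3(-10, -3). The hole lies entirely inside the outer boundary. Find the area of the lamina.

76.5

Outer boundary:
Cross-terms: 30, 140, 50, 80, -132  ⇒  Σ = 168
Area = |Σ|/2 = 84.
Hole:
Apply the shoelace formula: 2A = Σ (x_i·y_{i+1} − x_{i+1}·y_i), indices taken mod 3.
Σ = (-34) + (1) + (48) = 15
Area = |Σ|/2 = 7.5.
Net area = 84 − 7.5 = 76.5.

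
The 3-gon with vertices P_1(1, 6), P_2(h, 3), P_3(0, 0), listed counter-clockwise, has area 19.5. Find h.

-6

The doubled signed area Σ (x_i y_{i+1} − x_{i+1} y_i) is linear in h.
With h=0 it equals 3; the coefficient of h is -6 (from the two edges through P_2).
So -6·h + 3 = 2·19.5 = 39 ⇒ h = -6.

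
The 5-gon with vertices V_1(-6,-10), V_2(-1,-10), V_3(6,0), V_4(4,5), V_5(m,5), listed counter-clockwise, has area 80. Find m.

The doubled signed area Σ (x_i y_{i+1} − x_{i+1} y_i) is linear in m.
With m=0 it equals 190; the coefficient of m is -15 (from the two edges through V_5).
So -15·m + 190 = 2·80 = 160 ⇒ m = 2.

2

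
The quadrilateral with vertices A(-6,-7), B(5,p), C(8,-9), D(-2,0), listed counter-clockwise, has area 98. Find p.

Write out the shoelace sum; only the two edges meeting at B involve p:
2·Area = [((-6)·p − 5·(-7)) + (5·(-9) − 8·p)] + -4
       = -14·p + -14 = 196
⇒ p = -15.

-15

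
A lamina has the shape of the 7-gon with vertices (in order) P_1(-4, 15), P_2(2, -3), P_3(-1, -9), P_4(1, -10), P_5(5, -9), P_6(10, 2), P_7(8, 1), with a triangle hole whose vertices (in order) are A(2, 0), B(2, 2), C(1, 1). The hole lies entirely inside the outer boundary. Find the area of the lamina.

118.5

Outer boundary:
P_1→P_2: (-4)(-3) − (2)(15) = -18
P_2→P_3: (2)(-9) − (-1)(-3) = -21
P_3→P_4: (-1)(-10) − (1)(-9) = 19
P_4→P_5: (1)(-9) − (5)(-10) = 41
P_5→P_6: (5)(2) − (10)(-9) = 100
P_6→P_7: (10)(1) − (8)(2) = -6
P_7→P_1: (8)(15) − (-4)(1) = 124
Σ = 239
Area = |Σ|/2 = 119.5.
Hole:
Apply Gauss's area formula: 2A = Σ (x_i·y_{i+1} − x_{i+1}·y_i), indices taken mod 3.
Σ = (4) + (0) + (-2) = 2
Area = |Σ|/2 = 1.
Net area = 119.5 − 1 = 118.5.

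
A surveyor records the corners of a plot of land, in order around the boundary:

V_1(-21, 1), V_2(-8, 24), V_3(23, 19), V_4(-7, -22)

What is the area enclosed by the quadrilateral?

1021

Apply the shoelace (surveyor's) formula: 2A = Σ (x_i·y_{i+1} − x_{i+1}·y_i), indices taken mod 4.
Cross-terms: -496, -704, -373, -469  ⇒  Σ = -2042
Area = |Σ|/2 = 1021.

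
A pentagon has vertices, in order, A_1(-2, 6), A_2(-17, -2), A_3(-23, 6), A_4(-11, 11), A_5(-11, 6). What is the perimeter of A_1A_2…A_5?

54

|A_1A_2| = √((-15)² + (-8)²) = √289 = 17
|A_2A_3| = √((-6)² + (8)²) = √100 = 10
|A_3A_4| = √((12)² + (5)²) = √169 = 13
|A_4A_5| = √((0)² + (-5)²) = √25 = 5
|A_5A_1| = √((9)² + (0)²) = √81 = 9
Perimeter = 17 + 10 + 13 + 5 + 9 = 54.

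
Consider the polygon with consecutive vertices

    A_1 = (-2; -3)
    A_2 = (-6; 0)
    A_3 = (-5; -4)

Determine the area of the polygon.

6.5

Apply the shoelace (surveyor's) formula: 2A = Σ (x_i·y_{i+1} − x_{i+1}·y_i), indices taken mod 3.
Σ = (-18) + (24) + (7) = 13
Area = |Σ|/2 = 6.5.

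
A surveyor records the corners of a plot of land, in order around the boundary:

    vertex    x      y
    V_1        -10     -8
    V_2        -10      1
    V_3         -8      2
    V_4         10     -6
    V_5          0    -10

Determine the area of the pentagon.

Apply the shoelace (surveyor's) formula: 2A = Σ (x_i·y_{i+1} − x_{i+1}·y_i), indices taken mod 5.
Σ = (-90) + (-12) + (28) + (-100) + (-100) = -274
Area = |Σ|/2 = 137.

137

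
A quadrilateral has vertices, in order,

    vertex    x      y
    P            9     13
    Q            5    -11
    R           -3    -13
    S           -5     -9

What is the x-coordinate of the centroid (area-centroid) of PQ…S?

177/71

Apply the surveyor's formula. First the cross-terms c_i = x_i·y_{i+1} − x_{i+1}·y_i:
  -164, -98, -38, 16  ⇒  2A = -284, A = -142.
Then Σ (x_i + x_{i+1})·c_i = -2124, so x̄ = -2124 / (6·(-142)) = 177/71.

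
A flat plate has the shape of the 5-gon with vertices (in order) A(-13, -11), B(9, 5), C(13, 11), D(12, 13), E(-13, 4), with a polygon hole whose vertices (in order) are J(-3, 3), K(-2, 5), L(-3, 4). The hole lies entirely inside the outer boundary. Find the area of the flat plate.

258

Outer boundary:
Cross-terms: 34, 34, 37, 217, 195  ⇒  Σ = 517
Area = |Σ|/2 = 258.5.
Hole:
Σ = (-9) + (7) + (3) = 1
Area = |Σ|/2 = 0.5.
Net area = 258.5 − 0.5 = 258.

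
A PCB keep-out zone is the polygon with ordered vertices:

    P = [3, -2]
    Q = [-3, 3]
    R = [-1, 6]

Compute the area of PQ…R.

Apply the surveyor's formula: 2A = Σ (x_i·y_{i+1} − x_{i+1}·y_i), indices taken mod 3.
Cross-terms: 3, -15, -16  ⇒  Σ = -28
Area = |Σ|/2 = 14.

14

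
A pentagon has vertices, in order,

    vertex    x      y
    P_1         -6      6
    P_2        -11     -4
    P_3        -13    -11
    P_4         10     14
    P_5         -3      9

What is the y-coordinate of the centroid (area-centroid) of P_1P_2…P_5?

167/51

Apply Gauss's area formula. First the cross-terms c_i = x_i·y_{i+1} − x_{i+1}·y_i:
  90, 69, -72, 132, 36  ⇒  2A = 255, A = 127.5.
Then Σ (y_i + y_{i+1})·c_i = 2505, so ȳ = 2505 / (6·127.5) = 167/51.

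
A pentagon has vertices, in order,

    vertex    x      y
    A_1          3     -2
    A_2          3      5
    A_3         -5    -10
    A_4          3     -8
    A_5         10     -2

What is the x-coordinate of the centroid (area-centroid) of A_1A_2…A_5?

388/219

Apply the surveyor's formula. First the cross-terms c_i = x_i·y_{i+1} − x_{i+1}·y_i:
  21, -5, 70, 74, -14  ⇒  2A = 146, A = 73.
Then Σ (x_i + x_{i+1})·c_i = 776, so x̄ = 776 / (6·73) = 388/219.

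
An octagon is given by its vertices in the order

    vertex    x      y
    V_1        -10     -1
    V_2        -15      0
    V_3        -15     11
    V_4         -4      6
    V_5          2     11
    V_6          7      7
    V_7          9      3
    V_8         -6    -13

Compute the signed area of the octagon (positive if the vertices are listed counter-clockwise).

-305

Apply Gauss's area formula: 2A = Σ (x_i·y_{i+1} − x_{i+1}·y_i), indices taken mod 8.
Σ = (-15) + (-165) + (-46) + (-56) + (-63) + (-42) + (-99) + (-124) = -610
Signed area = Σ/2 = -305 (negative ⇒ clockwise traversal).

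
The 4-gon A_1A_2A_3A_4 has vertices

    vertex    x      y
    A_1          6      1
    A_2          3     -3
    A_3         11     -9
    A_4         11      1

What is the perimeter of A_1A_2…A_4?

|A_1A_2| = √((-3)² + (-4)²) = √25 = 5
|A_2A_3| = √((8)² + (-6)²) = √100 = 10
|A_3A_4| = √((0)² + (10)²) = √100 = 10
|A_4A_1| = √((-5)² + (0)²) = √25 = 5
Perimeter = 5 + 10 + 10 + 5 = 30.

30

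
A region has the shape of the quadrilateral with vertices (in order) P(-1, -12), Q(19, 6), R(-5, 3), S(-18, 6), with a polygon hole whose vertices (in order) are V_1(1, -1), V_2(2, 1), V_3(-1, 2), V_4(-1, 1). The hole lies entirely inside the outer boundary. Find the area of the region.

273

Outer boundary:
Cross-terms: 222, 87, 24, 222  ⇒  Σ = 555
Area = |Σ|/2 = 277.5.
Hole:
Apply Gauss's area formula: 2A = Σ (x_i·y_{i+1} − x_{i+1}·y_i), indices taken mod 4.
Cross-terms: 3, 5, 1, 0  ⇒  Σ = 9
Area = |Σ|/2 = 4.5.
Net area = 277.5 − 4.5 = 273.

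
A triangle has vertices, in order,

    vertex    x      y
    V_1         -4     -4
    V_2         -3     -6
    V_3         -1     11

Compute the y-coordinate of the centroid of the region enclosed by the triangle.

Apply the shoelace (surveyor's) formula. First the cross-terms c_i = x_i·y_{i+1} − x_{i+1}·y_i:
  12, -39, 48  ⇒  2A = 21, A = 10.5.
Then Σ (y_i + y_{i+1})·c_i = 21, so ȳ = 21 / (6·10.5) = 1/3.

1/3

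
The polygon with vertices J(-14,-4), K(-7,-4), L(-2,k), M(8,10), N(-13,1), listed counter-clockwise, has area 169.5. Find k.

The doubled signed area Σ (x_i y_{i+1} − x_{i+1} y_i) is linear in k.
With k=0 it equals 204; the coefficient of k is -15 (from the two edges through L).
So -15·k + 204 = 2·169.5 = 339 ⇒ k = -9.

-9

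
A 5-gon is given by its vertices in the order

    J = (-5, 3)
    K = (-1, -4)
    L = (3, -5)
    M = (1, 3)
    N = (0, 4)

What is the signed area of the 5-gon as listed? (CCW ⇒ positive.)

39

Apply the surveyor's formula: 2A = Σ (x_i·y_{i+1} − x_{i+1}·y_i), indices taken mod 5.
Σ = (23) + (17) + (14) + (4) + (20) = 78
Signed area = Σ/2 = 39 (positive ⇒ counter-clockwise traversal).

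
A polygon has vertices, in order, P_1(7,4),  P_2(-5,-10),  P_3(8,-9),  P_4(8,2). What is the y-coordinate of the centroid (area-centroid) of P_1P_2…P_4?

-861/181

Apply the shoelace formula. First the cross-terms c_i = x_i·y_{i+1} − x_{i+1}·y_i:
  -50, 125, 88, 18  ⇒  2A = 181, A = 90.5.
Then Σ (y_i + y_{i+1})·c_i = -2583, so ȳ = -2583 / (6·90.5) = -861/181.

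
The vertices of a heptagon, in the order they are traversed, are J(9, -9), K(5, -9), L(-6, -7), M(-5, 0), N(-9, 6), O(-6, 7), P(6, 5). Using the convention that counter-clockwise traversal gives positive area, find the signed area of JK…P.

-194

Apply Gauss's area formula: 2A = Σ (x_i·y_{i+1} − x_{i+1}·y_i), indices taken mod 7.
Cross-terms: -36, -89, -35, -30, -27, -72, -99  ⇒  Σ = -388
Signed area = Σ/2 = -194 (negative ⇒ clockwise traversal).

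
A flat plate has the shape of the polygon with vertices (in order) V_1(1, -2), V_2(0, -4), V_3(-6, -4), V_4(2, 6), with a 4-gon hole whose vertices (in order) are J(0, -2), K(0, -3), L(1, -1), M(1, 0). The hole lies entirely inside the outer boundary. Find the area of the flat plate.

32

Outer boundary:
Apply Gauss's area formula: 2A = Σ (x_i·y_{i+1} − x_{i+1}·y_i), indices taken mod 4.
Σ = (-4) + (-24) + (-28) + (-10) = -66
Area = |Σ|/2 = 33.
Hole:
Apply the shoelace formula: 2A = Σ (x_i·y_{i+1} − x_{i+1}·y_i), indices taken mod 4.
Cross-terms: 0, 3, 1, -2  ⇒  Σ = 2
Area = |Σ|/2 = 1.
Net area = 33 − 1 = 32.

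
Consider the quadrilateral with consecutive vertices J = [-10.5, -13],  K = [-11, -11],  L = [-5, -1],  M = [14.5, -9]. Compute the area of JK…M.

Apply the shoelace formula: 2A = Σ (x_i·y_{i+1} − x_{i+1}·y_i), indices taken mod 4.
Cross-terms: -27.5, -44, 59.5, -283  ⇒  Σ = -295
Area = |Σ|/2 = 147.5.

147.5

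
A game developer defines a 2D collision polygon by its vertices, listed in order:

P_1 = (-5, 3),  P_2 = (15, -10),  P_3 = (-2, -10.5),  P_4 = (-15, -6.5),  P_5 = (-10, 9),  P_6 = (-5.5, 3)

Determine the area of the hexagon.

249.5

P_1→P_2: (-5)(-10) − (15)(3) = 5
P_2→P_3: (15)(-10.5) − (-2)(-10) = -177.5
P_3→P_4: (-2)(-6.5) − (-15)(-10.5) = -144.5
P_4→P_5: (-15)(9) − (-10)(-6.5) = -200
P_5→P_6: (-10)(3) − (-5.5)(9) = 19.5
P_6→P_1: (-5.5)(3) − (-5)(3) = -1.5
Σ = -499
Area = |Σ|/2 = 249.5.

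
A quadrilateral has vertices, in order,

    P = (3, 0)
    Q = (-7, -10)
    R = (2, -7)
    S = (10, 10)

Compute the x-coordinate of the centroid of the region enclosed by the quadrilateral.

155/99

Apply the shoelace formula. First the cross-terms c_i = x_i·y_{i+1} − x_{i+1}·y_i:
  -30, 69, 90, -30  ⇒  2A = 99, A = 49.5.
Then Σ (x_i + x_{i+1})·c_i = 465, so x̄ = 465 / (6·49.5) = 155/99.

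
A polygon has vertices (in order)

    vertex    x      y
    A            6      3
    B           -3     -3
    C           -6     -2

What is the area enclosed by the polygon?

13.5

Apply the shoelace (surveyor's) formula: 2A = Σ (x_i·y_{i+1} − x_{i+1}·y_i), indices taken mod 3.
Σ = (-9) + (-12) + (-6) = -27
Area = |Σ|/2 = 13.5.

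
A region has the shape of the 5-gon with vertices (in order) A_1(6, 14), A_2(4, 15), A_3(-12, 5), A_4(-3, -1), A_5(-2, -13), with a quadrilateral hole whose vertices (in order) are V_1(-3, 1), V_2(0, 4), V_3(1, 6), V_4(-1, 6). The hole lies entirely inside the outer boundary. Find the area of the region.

167.5

Outer boundary:
Cross-terms: 34, 200, 27, 37, 50  ⇒  Σ = 348
Area = |Σ|/2 = 174.
Hole:
Apply the shoelace formula: 2A = Σ (x_i·y_{i+1} − x_{i+1}·y_i), indices taken mod 4.
V_1→V_2: (-3)(4) − (0)(1) = -12
V_2→V_3: (0)(6) − (1)(4) = -4
V_3→V_4: (1)(6) − (-1)(6) = 12
V_4→V_1: (-1)(1) − (-3)(6) = 17
Σ = 13
Area = |Σ|/2 = 6.5.
Net area = 174 − 6.5 = 167.5.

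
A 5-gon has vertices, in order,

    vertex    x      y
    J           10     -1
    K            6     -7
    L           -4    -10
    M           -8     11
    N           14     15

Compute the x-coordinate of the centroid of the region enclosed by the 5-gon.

42/17

Apply the surveyor's formula. First the cross-terms c_i = x_i·y_{i+1} − x_{i+1}·y_i:
  -64, -88, -124, -274, -164  ⇒  2A = -714, A = -357.
Then Σ (x_i + x_{i+1})·c_i = -5292, so x̄ = -5292 / (6·(-357)) = 42/17.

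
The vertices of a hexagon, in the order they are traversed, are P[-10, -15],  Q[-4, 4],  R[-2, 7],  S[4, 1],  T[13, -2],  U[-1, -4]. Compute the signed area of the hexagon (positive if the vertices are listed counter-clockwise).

-125

Apply the surveyor's formula: 2A = Σ (x_i·y_{i+1} − x_{i+1}·y_i), indices taken mod 6.
P→Q: (-10)(4) − (-4)(-15) = -100
Q→R: (-4)(7) − (-2)(4) = -20
R→S: (-2)(1) − (4)(7) = -30
S→T: (4)(-2) − (13)(1) = -21
T→U: (13)(-4) − (-1)(-2) = -54
U→P: (-1)(-15) − (-10)(-4) = -25
Σ = -250
Signed area = Σ/2 = -125 (negative ⇒ clockwise traversal).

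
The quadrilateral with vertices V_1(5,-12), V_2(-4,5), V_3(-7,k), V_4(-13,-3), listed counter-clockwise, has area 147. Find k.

10

Write out the shoelace sum; only the two edges meeting at V_3 involve k:
2·Area = [((-4)·k − (-7)·5) + ((-7)·(-3) − (-13)·k)] + 148
       = 9·k + 204 = 294
⇒ k = 10.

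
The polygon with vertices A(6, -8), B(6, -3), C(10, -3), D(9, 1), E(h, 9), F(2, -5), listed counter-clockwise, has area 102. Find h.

Write out the shoelace sum; only the two edges meeting at E involve h:
2·Area = [(9·9 − h·1) + (h·(-5) − 2·9)] + 93
       = -6·h + 156 = 204
⇒ h = -8.

-8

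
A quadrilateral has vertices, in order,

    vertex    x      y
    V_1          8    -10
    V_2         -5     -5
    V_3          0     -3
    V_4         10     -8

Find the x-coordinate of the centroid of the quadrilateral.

Apply Gauss's area formula. First the cross-terms c_i = x_i·y_{i+1} − x_{i+1}·y_i:
  -90, 15, 30, -36  ⇒  2A = -81, A = -40.5.
Then Σ (x_i + x_{i+1})·c_i = -693, so x̄ = -693 / (6·(-40.5)) = 77/27.

77/27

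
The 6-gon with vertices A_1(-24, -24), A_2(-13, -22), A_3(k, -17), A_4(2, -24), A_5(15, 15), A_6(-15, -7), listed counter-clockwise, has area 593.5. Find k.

The doubled signed area Σ (x_i y_{i+1} − x_{i+1} y_i) is linear in k.
With k=0 it equals 1173; the coefficient of k is -2 (from the two edges through A_3).
So -2·k + 1173 = 2·593.5 = 1187 ⇒ k = -7.

-7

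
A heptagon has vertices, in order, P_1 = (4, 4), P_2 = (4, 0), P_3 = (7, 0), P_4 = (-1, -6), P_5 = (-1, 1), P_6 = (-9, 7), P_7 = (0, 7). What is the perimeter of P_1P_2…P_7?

48

|P_1P_2| = √((0)² + (-4)²) = √16 = 4
|P_2P_3| = √((3)² + (0)²) = √9 = 3
|P_3P_4| = √((-8)² + (-6)²) = √100 = 10
|P_4P_5| = √((0)² + (7)²) = √49 = 7
|P_5P_6| = √((-8)² + (6)²) = √100 = 10
|P_6P_7| = √((9)² + (0)²) = √81 = 9
|P_7P_1| = √((4)² + (-3)²) = √25 = 5
Perimeter = 4 + 3 + 10 + 7 + 10 + 9 + 5 = 48.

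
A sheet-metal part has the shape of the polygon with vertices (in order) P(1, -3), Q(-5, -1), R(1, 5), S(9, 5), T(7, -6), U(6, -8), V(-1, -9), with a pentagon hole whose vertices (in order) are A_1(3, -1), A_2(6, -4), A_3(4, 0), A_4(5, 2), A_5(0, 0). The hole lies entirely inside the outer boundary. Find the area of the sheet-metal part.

110.5

Outer boundary:
Apply the surveyor's formula: 2A = Σ (x_i·y_{i+1} − x_{i+1}·y_i), indices taken mod 7.
Cross-terms: -16, -24, -40, -89, -20, -62, 12  ⇒  Σ = -239
Area = |Σ|/2 = 119.5.
Hole:
Apply Gauss's area formula: 2A = Σ (x_i·y_{i+1} − x_{i+1}·y_i), indices taken mod 5.
Σ = (-6) + (16) + (8) + (0) + (0) = 18
Area = |Σ|/2 = 9.
Net area = 119.5 − 9 = 110.5.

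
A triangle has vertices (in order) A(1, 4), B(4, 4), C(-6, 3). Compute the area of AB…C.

Apply the shoelace formula: 2A = Σ (x_i·y_{i+1} − x_{i+1}·y_i), indices taken mod 3.
Cross-terms: -12, 36, -27  ⇒  Σ = -3
Area = |Σ|/2 = 1.5.

1.5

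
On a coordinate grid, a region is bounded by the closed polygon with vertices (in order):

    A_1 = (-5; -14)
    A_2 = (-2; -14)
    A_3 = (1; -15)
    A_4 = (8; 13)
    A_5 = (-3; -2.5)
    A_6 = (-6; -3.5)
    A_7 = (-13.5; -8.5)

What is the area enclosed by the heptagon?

A_1→A_2: (-5)(-14) − (-2)(-14) = 42
A_2→A_3: (-2)(-15) − (1)(-14) = 44
A_3→A_4: (1)(13) − (8)(-15) = 133
A_4→A_5: (8)(-2.5) − (-3)(13) = 19
A_5→A_6: (-3)(-3.5) − (-6)(-2.5) = -4.5
A_6→A_7: (-6)(-8.5) − (-13.5)(-3.5) = 3.75
A_7→A_1: (-13.5)(-14) − (-5)(-8.5) = 146.5
Σ = 383.75
Area = |Σ|/2 = 191.875.

191.875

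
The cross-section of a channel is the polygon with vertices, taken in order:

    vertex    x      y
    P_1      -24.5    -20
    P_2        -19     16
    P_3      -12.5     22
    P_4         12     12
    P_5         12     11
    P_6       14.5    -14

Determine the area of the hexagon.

1188.25

Apply Gauss's area formula: 2A = Σ (x_i·y_{i+1} − x_{i+1}·y_i), indices taken mod 6.
Σ = (-772) + (-218) + (-414) + (-12) + (-327.5) + (-633) = -2376.5
Area = |Σ|/2 = 1188.25.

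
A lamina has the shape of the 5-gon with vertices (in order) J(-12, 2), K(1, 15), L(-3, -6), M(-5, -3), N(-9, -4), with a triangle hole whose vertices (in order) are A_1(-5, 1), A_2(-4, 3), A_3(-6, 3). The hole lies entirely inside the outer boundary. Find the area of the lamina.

Outer boundary:
Σ = (-182) + (39) + (-21) + (-7) + (-66) = -237
Area = |Σ|/2 = 118.5.
Hole:
Apply the surveyor's formula: 2A = Σ (x_i·y_{i+1} − x_{i+1}·y_i), indices taken mod 3.
Σ = (-11) + (6) + (9) = 4
Area = |Σ|/2 = 2.
Net area = 118.5 − 2 = 116.5.

116.5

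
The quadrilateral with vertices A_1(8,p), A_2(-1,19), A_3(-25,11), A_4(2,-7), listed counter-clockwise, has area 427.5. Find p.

10

The doubled signed area Σ (x_i y_{i+1} − x_{i+1} y_i) is linear in p.
With p=0 it equals 825; the coefficient of p is 3 (from the two edges through A_1).
So 3·p + 825 = 2·427.5 = 855 ⇒ p = 10.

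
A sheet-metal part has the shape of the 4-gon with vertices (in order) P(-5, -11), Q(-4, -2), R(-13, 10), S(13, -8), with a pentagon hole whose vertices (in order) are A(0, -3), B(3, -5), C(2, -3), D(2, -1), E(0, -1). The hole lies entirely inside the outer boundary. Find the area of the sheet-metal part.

148.5

Outer boundary:
P→Q: (-5)(-2) − (-4)(-11) = -34
Q→R: (-4)(10) − (-13)(-2) = -66
R→S: (-13)(-8) − (13)(10) = -26
S→P: (13)(-11) − (-5)(-8) = -183
Σ = -309
Area = |Σ|/2 = 154.5.
Hole:
Σ = (9) + (1) + (4) + (-2) + (0) = 12
Area = |Σ|/2 = 6.
Net area = 154.5 − 6 = 148.5.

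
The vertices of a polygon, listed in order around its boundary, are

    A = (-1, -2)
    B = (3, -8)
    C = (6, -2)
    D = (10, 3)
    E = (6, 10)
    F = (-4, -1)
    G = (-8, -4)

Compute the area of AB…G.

Apply Gauss's area formula: 2A = Σ (x_i·y_{i+1} − x_{i+1}·y_i), indices taken mod 7.
Cross-terms: 14, 42, 38, 82, 34, 8, 12  ⇒  Σ = 230
Area = |Σ|/2 = 115.

115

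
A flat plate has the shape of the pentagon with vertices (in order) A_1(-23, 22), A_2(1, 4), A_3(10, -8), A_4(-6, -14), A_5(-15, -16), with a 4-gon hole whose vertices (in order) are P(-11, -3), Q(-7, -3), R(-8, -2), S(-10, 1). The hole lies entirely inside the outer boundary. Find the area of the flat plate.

Outer boundary:
Σ = (-114) + (-48) + (-188) + (-114) + (-698) = -1162
Area = |Σ|/2 = 581.
Hole:
P→Q: (-11)(-3) − (-7)(-3) = 12
Q→R: (-7)(-2) − (-8)(-3) = -10
R→S: (-8)(1) − (-10)(-2) = -28
S→P: (-10)(-3) − (-11)(1) = 41
Σ = 15
Area = |Σ|/2 = 7.5.
Net area = 581 − 7.5 = 573.5.

573.5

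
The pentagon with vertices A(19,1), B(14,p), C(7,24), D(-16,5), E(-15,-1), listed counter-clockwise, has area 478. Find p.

10

The doubled signed area Σ (x_i y_{i+1} − x_{i+1} y_i) is linear in p.
With p=0 it equals 836; the coefficient of p is 12 (from the two edges through B).
So 12·p + 836 = 2·478 = 956 ⇒ p = 10.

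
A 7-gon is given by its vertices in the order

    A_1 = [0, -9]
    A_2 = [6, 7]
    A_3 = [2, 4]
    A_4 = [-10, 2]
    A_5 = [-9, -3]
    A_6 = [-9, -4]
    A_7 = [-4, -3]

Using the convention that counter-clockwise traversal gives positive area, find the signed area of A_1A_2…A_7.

Cross-terms: 54, 10, 44, 48, 9, 11, 36  ⇒  Σ = 212
Signed area = Σ/2 = 106 (positive ⇒ counter-clockwise traversal).

106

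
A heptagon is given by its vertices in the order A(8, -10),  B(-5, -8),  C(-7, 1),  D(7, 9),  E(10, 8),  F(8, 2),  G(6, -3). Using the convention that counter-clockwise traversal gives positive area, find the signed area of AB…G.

Apply Gauss's area formula: 2A = Σ (x_i·y_{i+1} − x_{i+1}·y_i), indices taken mod 7.
Σ = (-114) + (-61) + (-70) + (-34) + (-44) + (-36) + (-36) = -395
Signed area = Σ/2 = -197.5 (negative ⇒ clockwise traversal).

-197.5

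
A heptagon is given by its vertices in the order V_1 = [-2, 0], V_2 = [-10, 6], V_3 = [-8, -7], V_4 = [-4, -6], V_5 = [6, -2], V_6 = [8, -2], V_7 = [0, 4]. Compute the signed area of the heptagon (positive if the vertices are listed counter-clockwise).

Apply the surveyor's formula: 2A = Σ (x_i·y_{i+1} − x_{i+1}·y_i), indices taken mod 7.
Cross-terms: -12, 118, 20, 44, 4, 32, 8  ⇒  Σ = 214
Signed area = Σ/2 = 107 (positive ⇒ counter-clockwise traversal).

107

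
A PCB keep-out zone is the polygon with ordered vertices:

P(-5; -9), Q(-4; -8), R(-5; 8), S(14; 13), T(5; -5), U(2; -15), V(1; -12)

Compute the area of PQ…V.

Apply Gauss's area formula: 2A = Σ (x_i·y_{i+1} − x_{i+1}·y_i), indices taken mod 7.
P→Q: (-5)(-8) − (-4)(-9) = 4
Q→R: (-4)(8) − (-5)(-8) = -72
R→S: (-5)(13) − (14)(8) = -177
S→T: (14)(-5) − (5)(13) = -135
T→U: (5)(-15) − (2)(-5) = -65
U→V: (2)(-12) − (1)(-15) = -9
V→P: (1)(-9) − (-5)(-12) = -69
Σ = -523
Area = |Σ|/2 = 261.5.

261.5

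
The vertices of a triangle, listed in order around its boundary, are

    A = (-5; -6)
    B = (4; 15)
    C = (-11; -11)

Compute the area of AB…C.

40.5

Apply the shoelace (surveyor's) formula: 2A = Σ (x_i·y_{i+1} − x_{i+1}·y_i), indices taken mod 3.
Σ = (-51) + (121) + (11) = 81
Area = |Σ|/2 = 40.5.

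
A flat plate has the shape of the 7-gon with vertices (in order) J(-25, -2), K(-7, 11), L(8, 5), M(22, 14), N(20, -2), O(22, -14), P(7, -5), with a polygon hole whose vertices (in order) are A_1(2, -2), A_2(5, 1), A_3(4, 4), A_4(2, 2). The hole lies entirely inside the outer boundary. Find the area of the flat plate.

Outer boundary:
Apply Gauss's area formula: 2A = Σ (x_i·y_{i+1} − x_{i+1}·y_i), indices taken mod 7.
J→K: (-25)(11) − (-7)(-2) = -289
K→L: (-7)(5) − (8)(11) = -123
L→M: (8)(14) − (22)(5) = 2
M→N: (22)(-2) − (20)(14) = -324
N→O: (20)(-14) − (22)(-2) = -236
O→P: (22)(-5) − (7)(-14) = -12
P→J: (7)(-2) − (-25)(-5) = -139
Σ = -1121
Area = |Σ|/2 = 560.5.
Hole:
Cross-terms: 12, 16, 0, -8  ⇒  Σ = 20
Area = |Σ|/2 = 10.
Net area = 560.5 − 10 = 550.5.

550.5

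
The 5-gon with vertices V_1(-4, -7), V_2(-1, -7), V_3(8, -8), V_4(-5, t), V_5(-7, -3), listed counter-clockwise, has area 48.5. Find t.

0

Write out the shoelace sum; only the two edges meeting at V_4 involve t:
2·Area = [(8·t − (-5)·(-8)) + ((-5)·(-3) − (-7)·t)] + 122
       = 15·t + 97 = 97
⇒ t = 0.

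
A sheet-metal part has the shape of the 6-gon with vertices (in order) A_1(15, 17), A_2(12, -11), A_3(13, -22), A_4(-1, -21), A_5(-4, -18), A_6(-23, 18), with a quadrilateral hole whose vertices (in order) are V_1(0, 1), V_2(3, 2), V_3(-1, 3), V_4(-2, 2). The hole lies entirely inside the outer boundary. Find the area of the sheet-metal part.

994

Outer boundary:
Apply the shoelace (surveyor's) formula: 2A = Σ (x_i·y_{i+1} − x_{i+1}·y_i), indices taken mod 6.
Σ = (-369) + (-121) + (-295) + (-66) + (-486) + (-661) = -1998
Area = |Σ|/2 = 999.
Hole:
Apply the surveyor's formula: 2A = Σ (x_i·y_{i+1} − x_{i+1}·y_i), indices taken mod 4.
Σ = (-3) + (11) + (4) + (-2) = 10
Area = |Σ|/2 = 5.
Net area = 999 − 5 = 994.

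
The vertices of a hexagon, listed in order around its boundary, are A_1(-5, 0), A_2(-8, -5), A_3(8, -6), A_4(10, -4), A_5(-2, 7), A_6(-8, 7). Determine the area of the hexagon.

140

Σ = (25) + (88) + (28) + (62) + (42) + (35) = 280
Area = |Σ|/2 = 140.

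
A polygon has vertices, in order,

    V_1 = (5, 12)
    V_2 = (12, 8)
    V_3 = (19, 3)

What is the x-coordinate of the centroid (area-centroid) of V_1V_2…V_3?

Apply the surveyor's formula. First the cross-terms c_i = x_i·y_{i+1} − x_{i+1}·y_i:
  -104, -116, 213  ⇒  2A = -7, A = -3.5.
Then Σ (x_i + x_{i+1})·c_i = -252, so x̄ = -252 / (6·(-3.5)) = 12.

12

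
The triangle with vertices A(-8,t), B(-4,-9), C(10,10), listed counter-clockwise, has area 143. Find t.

Write out the shoelace sum; only the two edges meeting at A involve t:
2·Area = [(10·t − (-8)·10) + ((-8)·(-9) − (-4)·t)] + 50
       = 14·t + 202 = 286
⇒ t = 6.

6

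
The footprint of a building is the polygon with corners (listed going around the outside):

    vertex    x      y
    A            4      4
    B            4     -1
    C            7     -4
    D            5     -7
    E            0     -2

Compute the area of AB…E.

Apply Gauss's area formula: 2A = Σ (x_i·y_{i+1} − x_{i+1}·y_i), indices taken mod 5.
A→B: (4)(-1) − (4)(4) = -20
B→C: (4)(-4) − (7)(-1) = -9
C→D: (7)(-7) − (5)(-4) = -29
D→E: (5)(-2) − (0)(-7) = -10
E→A: (0)(4) − (4)(-2) = 8
Σ = -60
Area = |Σ|/2 = 30.

30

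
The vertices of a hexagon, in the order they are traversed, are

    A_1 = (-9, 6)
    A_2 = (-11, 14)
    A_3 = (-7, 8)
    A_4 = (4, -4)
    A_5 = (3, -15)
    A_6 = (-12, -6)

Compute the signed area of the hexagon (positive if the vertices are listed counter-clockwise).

-213

Apply the shoelace (surveyor's) formula: 2A = Σ (x_i·y_{i+1} − x_{i+1}·y_i), indices taken mod 6.
A_1→A_2: (-9)(14) − (-11)(6) = -60
A_2→A_3: (-11)(8) − (-7)(14) = 10
A_3→A_4: (-7)(-4) − (4)(8) = -4
A_4→A_5: (4)(-15) − (3)(-4) = -48
A_5→A_6: (3)(-6) − (-12)(-15) = -198
A_6→A_1: (-12)(6) − (-9)(-6) = -126
Σ = -426
Signed area = Σ/2 = -213 (negative ⇒ clockwise traversal).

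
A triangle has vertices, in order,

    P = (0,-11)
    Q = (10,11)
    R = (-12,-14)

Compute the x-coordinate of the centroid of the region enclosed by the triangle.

Apply the shoelace (surveyor's) formula. First the cross-terms c_i = x_i·y_{i+1} − x_{i+1}·y_i:
  110, -8, 132  ⇒  2A = 234, A = 117.
Then Σ (x_i + x_{i+1})·c_i = -468, so x̄ = -468 / (6·117) = -2/3.

-2/3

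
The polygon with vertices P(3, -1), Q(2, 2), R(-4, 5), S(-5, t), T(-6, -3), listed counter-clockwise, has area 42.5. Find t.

2

Write out the shoelace sum; only the two edges meeting at S involve t:
2·Area = [((-4)·t − (-5)·5) + ((-5)·(-3) − (-6)·t)] + 41
       = 2·t + 81 = 85
⇒ t = 2.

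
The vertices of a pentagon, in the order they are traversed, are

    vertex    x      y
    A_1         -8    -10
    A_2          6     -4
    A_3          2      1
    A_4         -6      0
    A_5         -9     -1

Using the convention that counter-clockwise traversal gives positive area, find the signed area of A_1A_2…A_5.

100

Apply the shoelace formula: 2A = Σ (x_i·y_{i+1} − x_{i+1}·y_i), indices taken mod 5.
Σ = (92) + (14) + (6) + (6) + (82) = 200
Signed area = Σ/2 = 100 (positive ⇒ counter-clockwise traversal).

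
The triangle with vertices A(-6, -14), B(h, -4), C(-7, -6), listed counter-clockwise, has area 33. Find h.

The doubled signed area Σ (x_i y_{i+1} − x_{i+1} y_i) is linear in h.
With h=0 it equals 58; the coefficient of h is 8 (from the two edges through B).
So 8·h + 58 = 2·33 = 66 ⇒ h = 1.

1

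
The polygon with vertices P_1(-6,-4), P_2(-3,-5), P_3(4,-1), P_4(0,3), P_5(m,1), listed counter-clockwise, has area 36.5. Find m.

Write out the shoelace sum; only the two edges meeting at P_5 involve m:
2·Area = [(0·1 − m·3) + (m·(-4) − (-6)·1)] + 53
       = -7·m + 59 = 73
⇒ m = -2.

-2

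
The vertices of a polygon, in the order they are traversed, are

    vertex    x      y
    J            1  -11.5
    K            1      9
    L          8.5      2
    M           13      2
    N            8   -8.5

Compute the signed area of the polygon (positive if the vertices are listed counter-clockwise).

Apply Gauss's area formula: 2A = Σ (x_i·y_{i+1} − x_{i+1}·y_i), indices taken mod 5.
Σ = (20.5) + (-74.5) + (-9) + (-126.5) + (-83.5) = -273
Signed area = Σ/2 = -136.5 (negative ⇒ clockwise traversal).

-136.5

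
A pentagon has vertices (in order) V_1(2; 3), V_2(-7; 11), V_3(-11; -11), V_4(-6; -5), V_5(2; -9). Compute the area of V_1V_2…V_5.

159

V_1→V_2: (2)(11) − (-7)(3) = 43
V_2→V_3: (-7)(-11) − (-11)(11) = 198
V_3→V_4: (-11)(-5) − (-6)(-11) = -11
V_4→V_5: (-6)(-9) − (2)(-5) = 64
V_5→V_1: (2)(3) − (2)(-9) = 24
Σ = 318
Area = |Σ|/2 = 159.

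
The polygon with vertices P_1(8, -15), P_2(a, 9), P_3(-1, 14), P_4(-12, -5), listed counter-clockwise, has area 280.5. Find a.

Write out the shoelace sum; only the two edges meeting at P_2 involve a:
2·Area = [(8·9 − a·(-15)) + (a·14 − (-1)·9)] + 393
       = 29·a + 474 = 561
⇒ a = 3.

3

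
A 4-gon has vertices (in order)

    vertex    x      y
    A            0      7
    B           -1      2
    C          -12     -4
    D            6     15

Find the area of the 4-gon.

39.5

Apply the surveyor's formula: 2A = Σ (x_i·y_{i+1} − x_{i+1}·y_i), indices taken mod 4.
A→B: (0)(2) − (-1)(7) = 7
B→C: (-1)(-4) − (-12)(2) = 28
C→D: (-12)(15) − (6)(-4) = -156
D→A: (6)(7) − (0)(15) = 42
Σ = -79
Area = |Σ|/2 = 39.5.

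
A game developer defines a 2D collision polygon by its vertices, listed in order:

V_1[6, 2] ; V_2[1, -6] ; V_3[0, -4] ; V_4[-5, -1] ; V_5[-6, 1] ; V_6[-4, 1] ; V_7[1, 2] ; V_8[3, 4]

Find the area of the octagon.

52

Σ = (-38) + (-4) + (-20) + (-11) + (-2) + (-9) + (-2) + (-18) = -104
Area = |Σ|/2 = 52.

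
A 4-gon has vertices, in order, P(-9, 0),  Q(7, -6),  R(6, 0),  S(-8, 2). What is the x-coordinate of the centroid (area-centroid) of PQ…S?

1/12

Apply the surveyor's formula. First the cross-terms c_i = x_i·y_{i+1} − x_{i+1}·y_i:
  54, 36, 12, 18  ⇒  2A = 120, A = 60.
Then Σ (x_i + x_{i+1})·c_i = 30, so x̄ = 30 / (6·60) = 1/12.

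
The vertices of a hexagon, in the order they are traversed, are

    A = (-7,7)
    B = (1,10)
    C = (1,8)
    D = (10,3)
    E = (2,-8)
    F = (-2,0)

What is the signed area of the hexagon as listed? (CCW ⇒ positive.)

-136

Apply Gauss's area formula: 2A = Σ (x_i·y_{i+1} − x_{i+1}·y_i), indices taken mod 6.
Σ = (-77) + (-2) + (-77) + (-86) + (-16) + (-14) = -272
Signed area = Σ/2 = -136 (negative ⇒ clockwise traversal).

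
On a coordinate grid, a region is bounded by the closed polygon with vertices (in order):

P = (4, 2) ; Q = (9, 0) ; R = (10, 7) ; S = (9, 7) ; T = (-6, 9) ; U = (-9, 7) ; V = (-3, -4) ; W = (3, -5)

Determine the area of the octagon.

162

Apply Gauss's area formula: 2A = Σ (x_i·y_{i+1} − x_{i+1}·y_i), indices taken mod 8.
Σ = (-18) + (63) + (7) + (123) + (39) + (57) + (27) + (26) = 324
Area = |Σ|/2 = 162.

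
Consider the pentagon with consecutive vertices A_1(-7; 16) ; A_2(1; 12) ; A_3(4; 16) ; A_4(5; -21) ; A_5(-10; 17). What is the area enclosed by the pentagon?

Apply the shoelace (surveyor's) formula: 2A = Σ (x_i·y_{i+1} − x_{i+1}·y_i), indices taken mod 5.
A_1→A_2: (-7)(12) − (1)(16) = -100
A_2→A_3: (1)(16) − (4)(12) = -32
A_3→A_4: (4)(-21) − (5)(16) = -164
A_4→A_5: (5)(17) − (-10)(-21) = -125
A_5→A_1: (-10)(16) − (-7)(17) = -41
Σ = -462
Area = |Σ|/2 = 231.

231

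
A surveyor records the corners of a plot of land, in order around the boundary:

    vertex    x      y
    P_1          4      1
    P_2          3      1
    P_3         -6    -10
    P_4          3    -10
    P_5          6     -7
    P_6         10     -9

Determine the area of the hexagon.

84

Cross-terms: 1, -24, 90, 39, 16, 46  ⇒  Σ = 168
Area = |Σ|/2 = 84.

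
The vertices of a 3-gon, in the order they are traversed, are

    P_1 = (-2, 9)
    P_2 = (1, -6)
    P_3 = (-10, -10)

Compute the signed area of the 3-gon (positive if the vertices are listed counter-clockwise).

-88.5

Apply the shoelace (surveyor's) formula: 2A = Σ (x_i·y_{i+1} − x_{i+1}·y_i), indices taken mod 3.
P_1→P_2: (-2)(-6) − (1)(9) = 3
P_2→P_3: (1)(-10) − (-10)(-6) = -70
P_3→P_1: (-10)(9) − (-2)(-10) = -110
Σ = -177
Signed area = Σ/2 = -88.5 (negative ⇒ clockwise traversal).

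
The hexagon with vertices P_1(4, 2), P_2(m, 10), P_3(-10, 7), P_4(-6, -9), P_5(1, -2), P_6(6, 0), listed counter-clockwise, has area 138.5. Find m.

-8

Write out the shoelace sum; only the two edges meeting at P_2 involve m:
2·Area = [(4·10 − m·2) + (m·7 − (-10)·10)] + 177
       = 5·m + 317 = 277
⇒ m = -8.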